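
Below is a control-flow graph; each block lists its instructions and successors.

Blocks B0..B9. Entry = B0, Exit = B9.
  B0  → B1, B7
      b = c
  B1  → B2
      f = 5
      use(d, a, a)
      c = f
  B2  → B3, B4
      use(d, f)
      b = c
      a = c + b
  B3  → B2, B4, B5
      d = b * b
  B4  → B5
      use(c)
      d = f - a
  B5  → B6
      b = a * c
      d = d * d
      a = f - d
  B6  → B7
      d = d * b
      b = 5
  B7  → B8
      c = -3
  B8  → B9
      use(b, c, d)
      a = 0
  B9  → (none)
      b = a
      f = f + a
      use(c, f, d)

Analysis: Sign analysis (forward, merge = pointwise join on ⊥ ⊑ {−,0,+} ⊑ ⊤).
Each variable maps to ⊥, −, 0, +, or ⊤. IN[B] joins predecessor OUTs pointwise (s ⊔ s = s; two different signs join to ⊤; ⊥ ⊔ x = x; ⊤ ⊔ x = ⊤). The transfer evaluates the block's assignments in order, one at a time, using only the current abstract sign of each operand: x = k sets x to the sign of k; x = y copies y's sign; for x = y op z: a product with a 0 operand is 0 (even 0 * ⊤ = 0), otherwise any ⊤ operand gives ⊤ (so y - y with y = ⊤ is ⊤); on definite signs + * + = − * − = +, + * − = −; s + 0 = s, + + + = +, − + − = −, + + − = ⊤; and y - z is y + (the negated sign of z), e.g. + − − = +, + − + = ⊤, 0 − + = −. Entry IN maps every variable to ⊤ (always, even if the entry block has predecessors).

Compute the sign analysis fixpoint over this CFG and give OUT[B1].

Converged values:
  B0:  IN=(all ⊤)  OUT=(all ⊤)
  B1:  IN=(all ⊤)  OUT={c:+, f:+; rest ⊤}
  B2:  IN={c:+, f:+; rest ⊤}  OUT={a:+, b:+, c:+, f:+; rest ⊤}
  B3:  IN={a:+, b:+, c:+, f:+; rest ⊤}  OUT={a:+, b:+, c:+, d:+, f:+; rest ⊤}
  B4:  IN={a:+, b:+, c:+, f:+; rest ⊤}  OUT={a:+, b:+, c:+, f:+; rest ⊤}
  B5:  IN={a:+, b:+, c:+, f:+; rest ⊤}  OUT={b:+, c:+, f:+; rest ⊤}
  B6:  IN={b:+, c:+, f:+; rest ⊤}  OUT={b:+, c:+, f:+; rest ⊤}
  B7:  IN=(all ⊤)  OUT={c:-; rest ⊤}
  B8:  IN={c:-; rest ⊤}  OUT={a:0, c:-; rest ⊤}
  B9:  IN={a:0, c:-; rest ⊤}  OUT={a:0, b:0, c:-; rest ⊤}

Merge at B1: IN[B1] = OUT[B0] = {a: ⊤, b: ⊤, c: ⊤, d: ⊤, e: ⊤, f: ⊤}
Applying B1's transfer function to that IN value gives OUT[B1] (row B1 above).

Answer: {a: ⊤, b: ⊤, c: +, d: ⊤, e: ⊤, f: +}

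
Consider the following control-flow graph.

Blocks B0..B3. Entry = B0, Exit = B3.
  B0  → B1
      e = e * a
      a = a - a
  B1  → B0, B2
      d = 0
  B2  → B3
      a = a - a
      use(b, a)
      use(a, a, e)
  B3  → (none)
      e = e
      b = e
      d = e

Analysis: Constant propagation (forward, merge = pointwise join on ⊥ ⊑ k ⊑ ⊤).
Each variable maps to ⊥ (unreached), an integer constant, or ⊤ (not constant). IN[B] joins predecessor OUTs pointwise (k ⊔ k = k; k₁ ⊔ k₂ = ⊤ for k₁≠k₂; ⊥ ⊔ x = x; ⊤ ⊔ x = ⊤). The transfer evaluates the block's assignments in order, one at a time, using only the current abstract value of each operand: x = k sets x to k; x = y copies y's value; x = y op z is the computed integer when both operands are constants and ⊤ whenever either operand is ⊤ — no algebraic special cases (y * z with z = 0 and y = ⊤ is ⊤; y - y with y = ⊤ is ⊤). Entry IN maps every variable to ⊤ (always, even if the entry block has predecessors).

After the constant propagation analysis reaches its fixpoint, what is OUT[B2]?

Per-block solution:
  B0:   IN=(all ⊤)   OUT=(all ⊤)
  B1:   IN=(all ⊤)   OUT={d:0; rest ⊤}
  B2:   IN={d:0; rest ⊤}   OUT={d:0; rest ⊤}
  B3:   IN={d:0; rest ⊤}   OUT=(all ⊤)

Merge at B2: IN[B2] = OUT[B1] = {a: ⊤, b: ⊤, c: ⊤, d: 0, e: ⊤, f: ⊤}
Applying B2's transfer function to that IN value gives OUT[B2] (row B2 above).

Answer: {a: ⊤, b: ⊤, c: ⊤, d: 0, e: ⊤, f: ⊤}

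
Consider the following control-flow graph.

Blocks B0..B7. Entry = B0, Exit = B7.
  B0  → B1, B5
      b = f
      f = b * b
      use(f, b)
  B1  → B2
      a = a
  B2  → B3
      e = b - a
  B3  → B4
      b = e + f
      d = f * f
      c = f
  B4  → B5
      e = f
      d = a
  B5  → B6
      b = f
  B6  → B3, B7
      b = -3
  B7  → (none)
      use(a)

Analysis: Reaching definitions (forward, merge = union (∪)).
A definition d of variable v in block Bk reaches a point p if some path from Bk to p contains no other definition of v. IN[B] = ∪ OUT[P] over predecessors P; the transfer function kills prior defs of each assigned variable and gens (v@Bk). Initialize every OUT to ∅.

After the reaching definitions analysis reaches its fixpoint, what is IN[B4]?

Fixpoint table:
  B0:   IN={}   OUT={b@B0, f@B0}
  B1:   IN={b@B0, f@B0}   OUT={a@B1, b@B0, f@B0}
  B2:   IN={a@B1, b@B0, f@B0}   OUT={a@B1, b@B0, e@B2, f@B0}
  B3:   IN={a@B1, b@B0, b@B6, c@B3, d@B4, e@B2, e@B4, f@B0}   OUT={a@B1, b@B3, c@B3, d@B3, e@B2, e@B4, f@B0}
  B4:   IN={a@B1, b@B3, c@B3, d@B3, e@B2, e@B4, f@B0}   OUT={a@B1, b@B3, c@B3, d@B4, e@B4, f@B0}
  B5:   IN={a@B1, b@B0, b@B3, c@B3, d@B4, e@B4, f@B0}   OUT={a@B1, b@B5, c@B3, d@B4, e@B4, f@B0}
  B6:   IN={a@B1, b@B5, c@B3, d@B4, e@B4, f@B0}   OUT={a@B1, b@B6, c@B3, d@B4, e@B4, f@B0}
  B7:   IN={a@B1, b@B6, c@B3, d@B4, e@B4, f@B0}   OUT={a@B1, b@B6, c@B3, d@B4, e@B4, f@B0}

Merge at B4: IN[B4] = OUT[B3] = {a@B1, b@B3, c@B3, d@B3, e@B2, e@B4, f@B0}

Answer: {a@B1, b@B3, c@B3, d@B3, e@B2, e@B4, f@B0}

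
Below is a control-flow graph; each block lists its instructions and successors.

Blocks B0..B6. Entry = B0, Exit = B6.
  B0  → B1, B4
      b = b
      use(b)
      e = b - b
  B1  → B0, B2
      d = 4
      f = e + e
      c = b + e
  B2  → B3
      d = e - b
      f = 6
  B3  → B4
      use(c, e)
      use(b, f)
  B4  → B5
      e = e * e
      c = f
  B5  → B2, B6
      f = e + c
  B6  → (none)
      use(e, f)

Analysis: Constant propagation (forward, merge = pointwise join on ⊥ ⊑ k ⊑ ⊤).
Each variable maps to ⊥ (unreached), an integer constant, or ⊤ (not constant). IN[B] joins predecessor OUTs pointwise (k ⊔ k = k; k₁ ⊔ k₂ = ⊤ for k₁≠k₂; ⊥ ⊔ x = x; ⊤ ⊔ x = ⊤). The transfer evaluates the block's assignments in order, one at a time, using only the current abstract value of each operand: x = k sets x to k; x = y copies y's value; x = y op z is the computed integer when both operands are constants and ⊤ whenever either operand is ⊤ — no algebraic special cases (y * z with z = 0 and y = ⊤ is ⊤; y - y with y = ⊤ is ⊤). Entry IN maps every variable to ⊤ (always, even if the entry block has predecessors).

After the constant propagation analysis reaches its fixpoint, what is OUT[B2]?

Fixpoint table:
  B0: | IN=(all ⊤) | OUT=(all ⊤)
  B1: | IN=(all ⊤) | OUT={d:4; rest ⊤}
  B2: | IN=(all ⊤) | OUT={f:6; rest ⊤}
  B3: | IN={f:6; rest ⊤} | OUT={f:6; rest ⊤}
  B4: | IN=(all ⊤) | OUT=(all ⊤)
  B5: | IN=(all ⊤) | OUT=(all ⊤)
  B6: | IN=(all ⊤) | OUT=(all ⊤)

Merge at B2: IN[B2] = OUT[B1] ⊔ OUT[B5] = {a: ⊤, b: ⊤, c: ⊤, d: ⊤, e: ⊤, f: ⊤}
Applying B2's transfer function to that IN value gives OUT[B2] (row B2 above).

Answer: {a: ⊤, b: ⊤, c: ⊤, d: ⊤, e: ⊤, f: 6}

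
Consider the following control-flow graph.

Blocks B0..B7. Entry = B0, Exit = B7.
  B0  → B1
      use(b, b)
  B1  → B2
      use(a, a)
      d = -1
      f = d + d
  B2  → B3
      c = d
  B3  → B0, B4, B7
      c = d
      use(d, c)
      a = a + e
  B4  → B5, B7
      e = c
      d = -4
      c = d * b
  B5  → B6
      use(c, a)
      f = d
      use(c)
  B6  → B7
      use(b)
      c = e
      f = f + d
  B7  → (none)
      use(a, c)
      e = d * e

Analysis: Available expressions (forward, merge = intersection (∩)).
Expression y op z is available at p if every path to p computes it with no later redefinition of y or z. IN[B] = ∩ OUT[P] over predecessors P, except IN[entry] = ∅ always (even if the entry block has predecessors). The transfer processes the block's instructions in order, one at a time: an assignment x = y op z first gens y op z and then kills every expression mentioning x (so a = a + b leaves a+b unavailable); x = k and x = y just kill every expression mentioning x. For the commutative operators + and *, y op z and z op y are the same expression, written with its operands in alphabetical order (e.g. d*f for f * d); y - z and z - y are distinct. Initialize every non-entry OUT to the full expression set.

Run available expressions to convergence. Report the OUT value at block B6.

Converged values:
  B0: | IN={} | OUT={}
  B1: | IN={} | OUT={d+d}
  B2: | IN={d+d} | OUT={d+d}
  B3: | IN={d+d} | OUT={d+d}
  B4: | IN={d+d} | OUT={b*d}
  B5: | IN={b*d} | OUT={b*d}
  B6: | IN={b*d} | OUT={b*d}
  B7: | IN={} | OUT={}

Merge at B6: IN[B6] = OUT[B5] = {b*d}
Applying B6's transfer function to that IN value gives OUT[B6] (row B6 above).

Answer: {b*d}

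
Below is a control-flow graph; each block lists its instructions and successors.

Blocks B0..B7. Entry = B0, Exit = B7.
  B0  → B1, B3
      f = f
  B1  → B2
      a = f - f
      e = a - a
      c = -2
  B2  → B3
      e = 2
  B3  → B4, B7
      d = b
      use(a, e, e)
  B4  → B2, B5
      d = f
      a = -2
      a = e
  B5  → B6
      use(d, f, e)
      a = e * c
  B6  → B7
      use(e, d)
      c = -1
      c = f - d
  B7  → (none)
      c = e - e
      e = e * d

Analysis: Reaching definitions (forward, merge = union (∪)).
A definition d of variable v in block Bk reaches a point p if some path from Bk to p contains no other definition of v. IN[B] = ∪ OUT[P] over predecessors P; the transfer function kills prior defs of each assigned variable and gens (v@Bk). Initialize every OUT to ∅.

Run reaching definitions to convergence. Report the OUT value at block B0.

Converged values:
  B0:  IN={}  OUT={f@B0}
  B1:  IN={f@B0}  OUT={a@B1, c@B1, e@B1, f@B0}
  B2:  IN={a@B1, a@B4, c@B1, d@B4, e@B1, e@B2, f@B0}  OUT={a@B1, a@B4, c@B1, d@B4, e@B2, f@B0}
  B3:  IN={a@B1, a@B4, c@B1, d@B4, e@B2, f@B0}  OUT={a@B1, a@B4, c@B1, d@B3, e@B2, f@B0}
  B4:  IN={a@B1, a@B4, c@B1, d@B3, e@B2, f@B0}  OUT={a@B4, c@B1, d@B4, e@B2, f@B0}
  B5:  IN={a@B4, c@B1, d@B4, e@B2, f@B0}  OUT={a@B5, c@B1, d@B4, e@B2, f@B0}
  B6:  IN={a@B5, c@B1, d@B4, e@B2, f@B0}  OUT={a@B5, c@B6, d@B4, e@B2, f@B0}
  B7:  IN={a@B1, a@B4, a@B5, c@B1, c@B6, d@B3, d@B4, e@B2, f@B0}  OUT={a@B1, a@B4, a@B5, c@B7, d@B3, d@B4, e@B7, f@B0}

B0 is the boundary node: IN[B0] = {}
Applying B0's transfer function to that IN value gives OUT[B0] (row B0 above).

Answer: {f@B0}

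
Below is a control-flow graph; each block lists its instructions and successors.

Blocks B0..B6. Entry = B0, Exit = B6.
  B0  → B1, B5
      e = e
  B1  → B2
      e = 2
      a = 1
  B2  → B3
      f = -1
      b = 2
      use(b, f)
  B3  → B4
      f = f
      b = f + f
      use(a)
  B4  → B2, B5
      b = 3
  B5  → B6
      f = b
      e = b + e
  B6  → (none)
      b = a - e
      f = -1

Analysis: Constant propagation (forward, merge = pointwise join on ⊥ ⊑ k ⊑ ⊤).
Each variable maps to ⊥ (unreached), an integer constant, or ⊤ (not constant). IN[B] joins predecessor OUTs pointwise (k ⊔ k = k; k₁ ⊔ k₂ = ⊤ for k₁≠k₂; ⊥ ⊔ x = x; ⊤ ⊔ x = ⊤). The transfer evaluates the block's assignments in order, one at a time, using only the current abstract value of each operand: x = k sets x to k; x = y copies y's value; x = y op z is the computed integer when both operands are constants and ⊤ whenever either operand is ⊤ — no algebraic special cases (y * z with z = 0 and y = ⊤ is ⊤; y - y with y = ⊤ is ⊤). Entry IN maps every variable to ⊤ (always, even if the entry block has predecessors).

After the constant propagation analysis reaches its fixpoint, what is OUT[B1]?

Per-block solution:
  B0:   IN=(all ⊤)   OUT=(all ⊤)
  B1:   IN=(all ⊤)   OUT={a:1, e:2; rest ⊤}
  B2:   IN={a:1, e:2; rest ⊤}   OUT={a:1, b:2, e:2, f:-1; rest ⊤}
  B3:   IN={a:1, b:2, e:2, f:-1; rest ⊤}   OUT={a:1, b:-2, e:2, f:-1; rest ⊤}
  B4:   IN={a:1, b:-2, e:2, f:-1; rest ⊤}   OUT={a:1, b:3, e:2, f:-1; rest ⊤}
  B5:   IN=(all ⊤)   OUT=(all ⊤)
  B6:   IN=(all ⊤)   OUT={f:-1; rest ⊤}

Merge at B1: IN[B1] = OUT[B0] = {a: ⊤, b: ⊤, c: ⊤, d: ⊤, e: ⊤, f: ⊤}
Applying B1's transfer function to that IN value gives OUT[B1] (row B1 above).

Answer: {a: 1, b: ⊤, c: ⊤, d: ⊤, e: 2, f: ⊤}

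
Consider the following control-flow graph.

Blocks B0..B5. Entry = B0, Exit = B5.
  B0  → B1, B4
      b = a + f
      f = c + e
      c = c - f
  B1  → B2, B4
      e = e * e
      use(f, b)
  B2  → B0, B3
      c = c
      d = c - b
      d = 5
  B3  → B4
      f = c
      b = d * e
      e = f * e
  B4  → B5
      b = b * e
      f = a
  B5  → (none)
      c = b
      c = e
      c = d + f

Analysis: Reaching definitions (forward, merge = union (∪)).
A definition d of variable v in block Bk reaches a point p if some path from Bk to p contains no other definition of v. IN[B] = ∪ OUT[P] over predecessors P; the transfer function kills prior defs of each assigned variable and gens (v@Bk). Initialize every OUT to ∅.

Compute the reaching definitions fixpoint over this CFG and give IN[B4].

Per-block solution:
  B0:  IN={b@B0, c@B2, d@B2, e@B1, f@B0}  OUT={b@B0, c@B0, d@B2, e@B1, f@B0}
  B1:  IN={b@B0, c@B0, d@B2, e@B1, f@B0}  OUT={b@B0, c@B0, d@B2, e@B1, f@B0}
  B2:  IN={b@B0, c@B0, d@B2, e@B1, f@B0}  OUT={b@B0, c@B2, d@B2, e@B1, f@B0}
  B3:  IN={b@B0, c@B2, d@B2, e@B1, f@B0}  OUT={b@B3, c@B2, d@B2, e@B3, f@B3}
  B4:  IN={b@B0, b@B3, c@B0, c@B2, d@B2, e@B1, e@B3, f@B0, f@B3}  OUT={b@B4, c@B0, c@B2, d@B2, e@B1, e@B3, f@B4}
  B5:  IN={b@B4, c@B0, c@B2, d@B2, e@B1, e@B3, f@B4}  OUT={b@B4, c@B5, d@B2, e@B1, e@B3, f@B4}

Merge at B4: IN[B4] = OUT[B0] ⊔ OUT[B1] ⊔ OUT[B3] = {b@B0, b@B3, c@B0, c@B2, d@B2, e@B1, e@B3, f@B0, f@B3}

Answer: {b@B0, b@B3, c@B0, c@B2, d@B2, e@B1, e@B3, f@B0, f@B3}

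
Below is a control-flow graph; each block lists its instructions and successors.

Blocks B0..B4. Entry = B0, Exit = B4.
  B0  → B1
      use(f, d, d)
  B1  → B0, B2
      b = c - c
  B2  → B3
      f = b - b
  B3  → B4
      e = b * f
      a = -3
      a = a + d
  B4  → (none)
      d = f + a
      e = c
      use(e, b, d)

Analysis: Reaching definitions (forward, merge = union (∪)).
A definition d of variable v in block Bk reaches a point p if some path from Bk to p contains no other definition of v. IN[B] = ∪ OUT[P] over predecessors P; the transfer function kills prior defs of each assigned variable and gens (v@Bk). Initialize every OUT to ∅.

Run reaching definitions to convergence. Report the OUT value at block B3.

Per-block solution:
  B0: | IN={b@B1} | OUT={b@B1}
  B1: | IN={b@B1} | OUT={b@B1}
  B2: | IN={b@B1} | OUT={b@B1, f@B2}
  B3: | IN={b@B1, f@B2} | OUT={a@B3, b@B1, e@B3, f@B2}
  B4: | IN={a@B3, b@B1, e@B3, f@B2} | OUT={a@B3, b@B1, d@B4, e@B4, f@B2}

Merge at B3: IN[B3] = OUT[B2] = {b@B1, f@B2}
Applying B3's transfer function to that IN value gives OUT[B3] (row B3 above).

Answer: {a@B3, b@B1, e@B3, f@B2}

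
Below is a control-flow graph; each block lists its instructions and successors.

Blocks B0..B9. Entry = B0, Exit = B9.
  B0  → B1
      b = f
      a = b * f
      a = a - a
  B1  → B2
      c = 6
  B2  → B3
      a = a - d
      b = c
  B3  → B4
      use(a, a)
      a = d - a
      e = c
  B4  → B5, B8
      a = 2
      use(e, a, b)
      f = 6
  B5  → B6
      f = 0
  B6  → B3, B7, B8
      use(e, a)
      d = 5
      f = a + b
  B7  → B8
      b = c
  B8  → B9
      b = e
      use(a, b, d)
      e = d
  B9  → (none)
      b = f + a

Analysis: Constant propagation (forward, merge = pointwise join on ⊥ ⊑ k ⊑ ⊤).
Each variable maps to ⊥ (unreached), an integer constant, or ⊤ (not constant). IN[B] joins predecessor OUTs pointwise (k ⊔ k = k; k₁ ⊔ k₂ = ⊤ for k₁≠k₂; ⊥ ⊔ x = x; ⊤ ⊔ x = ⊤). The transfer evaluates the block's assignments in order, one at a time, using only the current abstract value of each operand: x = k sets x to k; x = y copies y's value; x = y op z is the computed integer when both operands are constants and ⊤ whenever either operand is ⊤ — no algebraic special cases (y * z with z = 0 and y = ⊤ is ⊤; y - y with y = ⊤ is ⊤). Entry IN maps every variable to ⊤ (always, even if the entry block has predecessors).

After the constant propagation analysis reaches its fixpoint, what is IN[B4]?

Fixpoint table:
  B0:  IN=(all ⊤)  OUT=(all ⊤)
  B1:  IN=(all ⊤)  OUT={c:6; rest ⊤}
  B2:  IN={c:6; rest ⊤}  OUT={b:6, c:6; rest ⊤}
  B3:  IN={b:6, c:6; rest ⊤}  OUT={b:6, c:6, e:6; rest ⊤}
  B4:  IN={b:6, c:6, e:6; rest ⊤}  OUT={a:2, b:6, c:6, e:6, f:6; rest ⊤}
  B5:  IN={a:2, b:6, c:6, e:6, f:6; rest ⊤}  OUT={a:2, b:6, c:6, e:6, f:0; rest ⊤}
  B6:  IN={a:2, b:6, c:6, e:6, f:0; rest ⊤}  OUT={a:2, b:6, c:6, d:5, e:6, f:8; rest ⊤}
  B7:  IN={a:2, b:6, c:6, d:5, e:6, f:8; rest ⊤}  OUT={a:2, b:6, c:6, d:5, e:6, f:8; rest ⊤}
  B8:  IN={a:2, b:6, c:6, e:6; rest ⊤}  OUT={a:2, b:6, c:6; rest ⊤}
  B9:  IN={a:2, b:6, c:6; rest ⊤}  OUT={a:2, c:6; rest ⊤}

Merge at B4: IN[B4] = OUT[B3] = {a: ⊤, b: 6, c: 6, d: ⊤, e: 6, f: ⊤}

Answer: {a: ⊤, b: 6, c: 6, d: ⊤, e: 6, f: ⊤}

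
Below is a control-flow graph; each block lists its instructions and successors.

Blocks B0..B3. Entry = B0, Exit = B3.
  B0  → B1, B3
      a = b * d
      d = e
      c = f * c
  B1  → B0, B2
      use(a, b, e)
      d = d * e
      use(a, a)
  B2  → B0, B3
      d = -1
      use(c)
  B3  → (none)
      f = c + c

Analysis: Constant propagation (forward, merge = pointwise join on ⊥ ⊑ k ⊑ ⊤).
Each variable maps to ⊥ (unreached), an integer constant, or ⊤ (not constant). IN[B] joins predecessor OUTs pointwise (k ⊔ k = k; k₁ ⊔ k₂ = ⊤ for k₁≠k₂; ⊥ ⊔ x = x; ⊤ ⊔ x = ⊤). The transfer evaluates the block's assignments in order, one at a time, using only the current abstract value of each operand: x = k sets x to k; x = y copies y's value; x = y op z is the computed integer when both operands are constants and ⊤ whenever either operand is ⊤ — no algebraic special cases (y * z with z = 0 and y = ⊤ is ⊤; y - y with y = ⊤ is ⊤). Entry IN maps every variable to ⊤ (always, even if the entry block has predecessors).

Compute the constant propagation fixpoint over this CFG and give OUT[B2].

Per-block solution:
  B0:   IN=(all ⊤)   OUT=(all ⊤)
  B1:   IN=(all ⊤)   OUT=(all ⊤)
  B2:   IN=(all ⊤)   OUT={d:-1; rest ⊤}
  B3:   IN=(all ⊤)   OUT=(all ⊤)

Merge at B2: IN[B2] = OUT[B1] = {a: ⊤, b: ⊤, c: ⊤, d: ⊤, e: ⊤, f: ⊤}
Applying B2's transfer function to that IN value gives OUT[B2] (row B2 above).

Answer: {a: ⊤, b: ⊤, c: ⊤, d: -1, e: ⊤, f: ⊤}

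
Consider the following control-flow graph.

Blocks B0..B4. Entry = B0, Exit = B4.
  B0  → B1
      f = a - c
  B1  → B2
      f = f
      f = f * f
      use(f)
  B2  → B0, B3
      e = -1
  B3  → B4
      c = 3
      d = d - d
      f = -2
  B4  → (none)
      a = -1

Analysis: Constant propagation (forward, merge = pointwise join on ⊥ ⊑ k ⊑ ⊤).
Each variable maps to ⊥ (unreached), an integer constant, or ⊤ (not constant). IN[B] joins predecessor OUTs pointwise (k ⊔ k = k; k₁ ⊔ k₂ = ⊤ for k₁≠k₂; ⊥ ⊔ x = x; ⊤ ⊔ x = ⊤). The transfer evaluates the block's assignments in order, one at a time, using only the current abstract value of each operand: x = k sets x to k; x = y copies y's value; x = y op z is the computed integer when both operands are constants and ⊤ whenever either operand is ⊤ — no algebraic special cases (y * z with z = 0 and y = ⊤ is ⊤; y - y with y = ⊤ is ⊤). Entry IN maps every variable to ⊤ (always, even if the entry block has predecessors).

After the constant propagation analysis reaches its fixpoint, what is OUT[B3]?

Converged values:
  B0: | IN=(all ⊤) | OUT=(all ⊤)
  B1: | IN=(all ⊤) | OUT=(all ⊤)
  B2: | IN=(all ⊤) | OUT={e:-1; rest ⊤}
  B3: | IN={e:-1; rest ⊤} | OUT={c:3, e:-1, f:-2; rest ⊤}
  B4: | IN={c:3, e:-1, f:-2; rest ⊤} | OUT={a:-1, c:3, e:-1, f:-2; rest ⊤}

Merge at B3: IN[B3] = OUT[B2] = {a: ⊤, b: ⊤, c: ⊤, d: ⊤, e: -1, f: ⊤}
Applying B3's transfer function to that IN value gives OUT[B3] (row B3 above).

Answer: {a: ⊤, b: ⊤, c: 3, d: ⊤, e: -1, f: -2}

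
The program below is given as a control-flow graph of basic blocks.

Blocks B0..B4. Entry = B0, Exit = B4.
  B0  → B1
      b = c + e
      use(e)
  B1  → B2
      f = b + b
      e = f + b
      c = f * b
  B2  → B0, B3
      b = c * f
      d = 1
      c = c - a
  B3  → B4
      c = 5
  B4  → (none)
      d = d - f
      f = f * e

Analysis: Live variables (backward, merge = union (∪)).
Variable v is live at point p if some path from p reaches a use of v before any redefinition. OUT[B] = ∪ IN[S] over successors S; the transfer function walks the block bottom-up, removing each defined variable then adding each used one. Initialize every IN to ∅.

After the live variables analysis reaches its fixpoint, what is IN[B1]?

Answer: {a, b}

Derivation:
Fixpoint table:
  B0:  IN={a, c, e}  OUT={a, b}
  B1:  IN={a, b}  OUT={a, c, e, f}
  B2:  IN={a, c, e, f}  OUT={a, c, d, e, f}
  B3:  IN={d, e, f}  OUT={d, e, f}
  B4:  IN={d, e, f}  OUT={}

Merge at B1: OUT[B1] = IN[B2] = {a, c, e, f}
Applying B1's transfer function to that OUT value gives IN[B1] (row B1 above).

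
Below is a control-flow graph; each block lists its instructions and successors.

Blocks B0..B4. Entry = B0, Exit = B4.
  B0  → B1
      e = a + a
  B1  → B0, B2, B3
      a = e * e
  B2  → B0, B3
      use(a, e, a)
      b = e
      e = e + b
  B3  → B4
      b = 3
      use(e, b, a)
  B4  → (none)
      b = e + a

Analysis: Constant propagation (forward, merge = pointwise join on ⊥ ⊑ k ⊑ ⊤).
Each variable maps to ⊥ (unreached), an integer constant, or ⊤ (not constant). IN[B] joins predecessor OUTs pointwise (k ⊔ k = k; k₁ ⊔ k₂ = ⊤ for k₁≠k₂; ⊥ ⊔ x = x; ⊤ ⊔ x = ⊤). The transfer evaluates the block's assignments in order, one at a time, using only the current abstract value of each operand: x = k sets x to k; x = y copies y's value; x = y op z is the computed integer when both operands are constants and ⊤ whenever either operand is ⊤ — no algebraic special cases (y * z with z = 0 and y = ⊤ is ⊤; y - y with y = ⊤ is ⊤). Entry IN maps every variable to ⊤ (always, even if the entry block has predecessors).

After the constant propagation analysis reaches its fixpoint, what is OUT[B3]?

Fixpoint table:
  B0:  IN=(all ⊤)  OUT=(all ⊤)
  B1:  IN=(all ⊤)  OUT=(all ⊤)
  B2:  IN=(all ⊤)  OUT=(all ⊤)
  B3:  IN=(all ⊤)  OUT={b:3; rest ⊤}
  B4:  IN={b:3; rest ⊤}  OUT=(all ⊤)

Merge at B3: IN[B3] = OUT[B1] ⊔ OUT[B2] = {a: ⊤, b: ⊤, c: ⊤, d: ⊤, e: ⊤, f: ⊤}
Applying B3's transfer function to that IN value gives OUT[B3] (row B3 above).

Answer: {a: ⊤, b: 3, c: ⊤, d: ⊤, e: ⊤, f: ⊤}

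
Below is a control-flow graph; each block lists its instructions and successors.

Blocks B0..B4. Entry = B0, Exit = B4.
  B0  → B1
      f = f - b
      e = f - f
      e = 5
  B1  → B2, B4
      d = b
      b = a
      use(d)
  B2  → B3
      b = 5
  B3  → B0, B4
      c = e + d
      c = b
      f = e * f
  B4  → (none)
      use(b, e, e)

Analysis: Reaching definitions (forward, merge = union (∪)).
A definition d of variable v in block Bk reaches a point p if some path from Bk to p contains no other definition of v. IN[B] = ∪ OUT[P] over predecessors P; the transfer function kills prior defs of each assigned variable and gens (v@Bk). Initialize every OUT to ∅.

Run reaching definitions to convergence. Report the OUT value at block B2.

Per-block solution:
  B0: | IN={b@B2, c@B3, d@B1, e@B0, f@B3} | OUT={b@B2, c@B3, d@B1, e@B0, f@B0}
  B1: | IN={b@B2, c@B3, d@B1, e@B0, f@B0} | OUT={b@B1, c@B3, d@B1, e@B0, f@B0}
  B2: | IN={b@B1, c@B3, d@B1, e@B0, f@B0} | OUT={b@B2, c@B3, d@B1, e@B0, f@B0}
  B3: | IN={b@B2, c@B3, d@B1, e@B0, f@B0} | OUT={b@B2, c@B3, d@B1, e@B0, f@B3}
  B4: | IN={b@B1, b@B2, c@B3, d@B1, e@B0, f@B0, f@B3} | OUT={b@B1, b@B2, c@B3, d@B1, e@B0, f@B0, f@B3}

Merge at B2: IN[B2] = OUT[B1] = {b@B1, c@B3, d@B1, e@B0, f@B0}
Applying B2's transfer function to that IN value gives OUT[B2] (row B2 above).

Answer: {b@B2, c@B3, d@B1, e@B0, f@B0}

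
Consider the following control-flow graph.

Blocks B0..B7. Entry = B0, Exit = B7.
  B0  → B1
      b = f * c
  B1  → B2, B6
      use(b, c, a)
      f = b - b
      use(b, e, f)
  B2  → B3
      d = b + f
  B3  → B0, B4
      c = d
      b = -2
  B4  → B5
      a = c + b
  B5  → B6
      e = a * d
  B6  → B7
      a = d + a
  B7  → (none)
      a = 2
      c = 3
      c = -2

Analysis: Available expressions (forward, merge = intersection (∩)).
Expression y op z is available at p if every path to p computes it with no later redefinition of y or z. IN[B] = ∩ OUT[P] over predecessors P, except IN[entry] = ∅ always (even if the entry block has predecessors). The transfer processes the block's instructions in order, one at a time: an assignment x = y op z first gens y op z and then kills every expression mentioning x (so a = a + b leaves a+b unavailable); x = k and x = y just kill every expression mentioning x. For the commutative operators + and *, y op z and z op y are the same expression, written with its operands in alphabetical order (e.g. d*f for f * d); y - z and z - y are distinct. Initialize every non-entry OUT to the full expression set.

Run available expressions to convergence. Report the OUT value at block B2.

Converged values:
  B0:  IN={}  OUT={c*f}
  B1:  IN={c*f}  OUT={b-b}
  B2:  IN={b-b}  OUT={b+f, b-b}
  B3:  IN={b+f, b-b}  OUT={}
  B4:  IN={}  OUT={b+c}
  B5:  IN={b+c}  OUT={a*d, b+c}
  B6:  IN={}  OUT={}
  B7:  IN={}  OUT={}

Merge at B2: IN[B2] = OUT[B1] = {b-b}
Applying B2's transfer function to that IN value gives OUT[B2] (row B2 above).

Answer: {b+f, b-b}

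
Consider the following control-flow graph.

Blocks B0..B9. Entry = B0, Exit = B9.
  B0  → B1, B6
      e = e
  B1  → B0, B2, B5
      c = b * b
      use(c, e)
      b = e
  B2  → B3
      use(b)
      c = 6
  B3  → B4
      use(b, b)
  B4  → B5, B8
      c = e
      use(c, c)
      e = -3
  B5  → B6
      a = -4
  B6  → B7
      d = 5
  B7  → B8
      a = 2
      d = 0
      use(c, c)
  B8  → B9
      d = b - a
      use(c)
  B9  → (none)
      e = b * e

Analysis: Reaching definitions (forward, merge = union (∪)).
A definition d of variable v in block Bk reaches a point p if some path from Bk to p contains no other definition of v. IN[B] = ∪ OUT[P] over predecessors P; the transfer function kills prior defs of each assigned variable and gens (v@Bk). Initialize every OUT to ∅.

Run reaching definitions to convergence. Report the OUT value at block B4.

Per-block solution:
  B0: | IN={b@B1, c@B1, e@B0} | OUT={b@B1, c@B1, e@B0}
  B1: | IN={b@B1, c@B1, e@B0} | OUT={b@B1, c@B1, e@B0}
  B2: | IN={b@B1, c@B1, e@B0} | OUT={b@B1, c@B2, e@B0}
  B3: | IN={b@B1, c@B2, e@B0} | OUT={b@B1, c@B2, e@B0}
  B4: | IN={b@B1, c@B2, e@B0} | OUT={b@B1, c@B4, e@B4}
  B5: | IN={b@B1, c@B1, c@B4, e@B0, e@B4} | OUT={a@B5, b@B1, c@B1, c@B4, e@B0, e@B4}
  B6: | IN={a@B5, b@B1, c@B1, c@B4, e@B0, e@B4} | OUT={a@B5, b@B1, c@B1, c@B4, d@B6, e@B0, e@B4}
  B7: | IN={a@B5, b@B1, c@B1, c@B4, d@B6, e@B0, e@B4} | OUT={a@B7, b@B1, c@B1, c@B4, d@B7, e@B0, e@B4}
  B8: | IN={a@B7, b@B1, c@B1, c@B4, d@B7, e@B0, e@B4} | OUT={a@B7, b@B1, c@B1, c@B4, d@B8, e@B0, e@B4}
  B9: | IN={a@B7, b@B1, c@B1, c@B4, d@B8, e@B0, e@B4} | OUT={a@B7, b@B1, c@B1, c@B4, d@B8, e@B9}

Merge at B4: IN[B4] = OUT[B3] = {b@B1, c@B2, e@B0}
Applying B4's transfer function to that IN value gives OUT[B4] (row B4 above).

Answer: {b@B1, c@B4, e@B4}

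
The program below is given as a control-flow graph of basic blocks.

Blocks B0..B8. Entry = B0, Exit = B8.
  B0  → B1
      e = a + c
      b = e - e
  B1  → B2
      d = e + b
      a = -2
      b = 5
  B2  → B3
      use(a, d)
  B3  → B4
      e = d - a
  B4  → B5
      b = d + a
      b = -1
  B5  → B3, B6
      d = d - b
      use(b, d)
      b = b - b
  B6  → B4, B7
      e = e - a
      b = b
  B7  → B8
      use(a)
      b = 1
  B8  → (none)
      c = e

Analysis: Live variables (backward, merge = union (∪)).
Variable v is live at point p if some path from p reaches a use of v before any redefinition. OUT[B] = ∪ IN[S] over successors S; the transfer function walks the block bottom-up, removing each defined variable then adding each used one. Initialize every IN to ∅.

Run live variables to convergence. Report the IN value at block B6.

Fixpoint table:
  B0: | IN={a, c} | OUT={b, e}
  B1: | IN={b, e} | OUT={a, d}
  B2: | IN={a, d} | OUT={a, d}
  B3: | IN={a, d} | OUT={a, d, e}
  B4: | IN={a, d, e} | OUT={a, b, d, e}
  B5: | IN={a, b, d, e} | OUT={a, b, d, e}
  B6: | IN={a, b, d, e} | OUT={a, d, e}
  B7: | IN={a, e} | OUT={e}
  B8: | IN={e} | OUT={}

Merge at B6: OUT[B6] = IN[B4] ⊔ IN[B7] = {a, d, e}
Applying B6's transfer function to that OUT value gives IN[B6] (row B6 above).

Answer: {a, b, d, e}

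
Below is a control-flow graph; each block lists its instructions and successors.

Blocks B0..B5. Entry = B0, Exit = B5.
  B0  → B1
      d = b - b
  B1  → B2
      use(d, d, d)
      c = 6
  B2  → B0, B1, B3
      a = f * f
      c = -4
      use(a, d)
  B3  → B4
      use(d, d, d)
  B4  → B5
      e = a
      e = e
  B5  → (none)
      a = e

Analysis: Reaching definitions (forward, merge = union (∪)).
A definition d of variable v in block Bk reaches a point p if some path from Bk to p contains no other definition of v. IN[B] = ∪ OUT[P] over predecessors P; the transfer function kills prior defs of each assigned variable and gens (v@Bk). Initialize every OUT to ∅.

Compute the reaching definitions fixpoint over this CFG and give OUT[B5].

Answer: {a@B5, c@B2, d@B0, e@B4}

Derivation:
Per-block solution:
  B0:  IN={a@B2, c@B2, d@B0}  OUT={a@B2, c@B2, d@B0}
  B1:  IN={a@B2, c@B2, d@B0}  OUT={a@B2, c@B1, d@B0}
  B2:  IN={a@B2, c@B1, d@B0}  OUT={a@B2, c@B2, d@B0}
  B3:  IN={a@B2, c@B2, d@B0}  OUT={a@B2, c@B2, d@B0}
  B4:  IN={a@B2, c@B2, d@B0}  OUT={a@B2, c@B2, d@B0, e@B4}
  B5:  IN={a@B2, c@B2, d@B0, e@B4}  OUT={a@B5, c@B2, d@B0, e@B4}

Merge at B5: IN[B5] = OUT[B4] = {a@B2, c@B2, d@B0, e@B4}
Applying B5's transfer function to that IN value gives OUT[B5] (row B5 above).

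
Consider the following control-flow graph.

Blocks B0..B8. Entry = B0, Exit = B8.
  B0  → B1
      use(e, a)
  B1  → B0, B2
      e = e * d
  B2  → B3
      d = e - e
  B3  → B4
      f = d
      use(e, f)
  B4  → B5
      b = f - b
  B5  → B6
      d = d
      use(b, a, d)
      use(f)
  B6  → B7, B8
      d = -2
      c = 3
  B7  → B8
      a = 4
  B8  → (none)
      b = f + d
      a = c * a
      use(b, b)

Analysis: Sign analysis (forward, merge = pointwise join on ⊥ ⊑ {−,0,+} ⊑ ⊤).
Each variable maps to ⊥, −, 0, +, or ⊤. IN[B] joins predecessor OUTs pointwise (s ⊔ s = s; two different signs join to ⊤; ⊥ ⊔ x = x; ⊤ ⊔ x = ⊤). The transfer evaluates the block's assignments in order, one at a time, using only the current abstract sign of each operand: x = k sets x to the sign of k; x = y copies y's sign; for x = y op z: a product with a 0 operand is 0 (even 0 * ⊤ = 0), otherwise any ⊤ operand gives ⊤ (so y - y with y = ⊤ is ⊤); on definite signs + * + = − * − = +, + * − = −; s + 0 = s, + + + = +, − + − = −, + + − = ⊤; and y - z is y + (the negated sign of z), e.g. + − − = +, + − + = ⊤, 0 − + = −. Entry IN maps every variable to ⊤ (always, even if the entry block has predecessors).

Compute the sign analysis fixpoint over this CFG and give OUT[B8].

Answer: {a: ⊤, b: ⊤, c: +, d: -, e: ⊤, f: ⊤}

Trace:
Fixpoint table:
  B0:  IN=(all ⊤)  OUT=(all ⊤)
  B1:  IN=(all ⊤)  OUT=(all ⊤)
  B2:  IN=(all ⊤)  OUT=(all ⊤)
  B3:  IN=(all ⊤)  OUT=(all ⊤)
  B4:  IN=(all ⊤)  OUT=(all ⊤)
  B5:  IN=(all ⊤)  OUT=(all ⊤)
  B6:  IN=(all ⊤)  OUT={c:+, d:-; rest ⊤}
  B7:  IN={c:+, d:-; rest ⊤}  OUT={a:+, c:+, d:-; rest ⊤}
  B8:  IN={c:+, d:-; rest ⊤}  OUT={c:+, d:-; rest ⊤}

Merge at B8: IN[B8] = OUT[B6] ⊔ OUT[B7] = {a: ⊤, b: ⊤, c: +, d: -, e: ⊤, f: ⊤}
Applying B8's transfer function to that IN value gives OUT[B8] (row B8 above).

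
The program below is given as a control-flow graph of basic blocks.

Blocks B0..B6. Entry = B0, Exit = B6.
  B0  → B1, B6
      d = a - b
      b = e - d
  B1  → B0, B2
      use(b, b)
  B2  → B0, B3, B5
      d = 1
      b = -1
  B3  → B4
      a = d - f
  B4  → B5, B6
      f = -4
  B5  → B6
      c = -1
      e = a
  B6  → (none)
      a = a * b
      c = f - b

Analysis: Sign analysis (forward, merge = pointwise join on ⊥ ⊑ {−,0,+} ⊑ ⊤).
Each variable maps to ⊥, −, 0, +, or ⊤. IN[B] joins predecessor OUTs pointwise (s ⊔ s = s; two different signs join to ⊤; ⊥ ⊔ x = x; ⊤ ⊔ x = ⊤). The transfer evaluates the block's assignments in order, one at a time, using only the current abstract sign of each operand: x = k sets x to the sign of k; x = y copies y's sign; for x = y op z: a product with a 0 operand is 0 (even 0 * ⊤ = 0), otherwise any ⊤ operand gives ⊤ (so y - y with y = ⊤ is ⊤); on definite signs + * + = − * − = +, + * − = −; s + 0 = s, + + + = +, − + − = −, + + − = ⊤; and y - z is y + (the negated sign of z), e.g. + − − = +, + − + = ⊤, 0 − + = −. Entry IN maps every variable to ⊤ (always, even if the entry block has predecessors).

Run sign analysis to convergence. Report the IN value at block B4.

Converged values:
  B0: | IN=(all ⊤) | OUT=(all ⊤)
  B1: | IN=(all ⊤) | OUT=(all ⊤)
  B2: | IN=(all ⊤) | OUT={b:-, d:+; rest ⊤}
  B3: | IN={b:-, d:+; rest ⊤} | OUT={b:-, d:+; rest ⊤}
  B4: | IN={b:-, d:+; rest ⊤} | OUT={b:-, d:+, f:-; rest ⊤}
  B5: | IN={b:-, d:+; rest ⊤} | OUT={b:-, c:-, d:+; rest ⊤}
  B6: | IN=(all ⊤) | OUT=(all ⊤)

Merge at B4: IN[B4] = OUT[B3] = {a: ⊤, b: -, c: ⊤, d: +, e: ⊤, f: ⊤}

Answer: {a: ⊤, b: -, c: ⊤, d: +, e: ⊤, f: ⊤}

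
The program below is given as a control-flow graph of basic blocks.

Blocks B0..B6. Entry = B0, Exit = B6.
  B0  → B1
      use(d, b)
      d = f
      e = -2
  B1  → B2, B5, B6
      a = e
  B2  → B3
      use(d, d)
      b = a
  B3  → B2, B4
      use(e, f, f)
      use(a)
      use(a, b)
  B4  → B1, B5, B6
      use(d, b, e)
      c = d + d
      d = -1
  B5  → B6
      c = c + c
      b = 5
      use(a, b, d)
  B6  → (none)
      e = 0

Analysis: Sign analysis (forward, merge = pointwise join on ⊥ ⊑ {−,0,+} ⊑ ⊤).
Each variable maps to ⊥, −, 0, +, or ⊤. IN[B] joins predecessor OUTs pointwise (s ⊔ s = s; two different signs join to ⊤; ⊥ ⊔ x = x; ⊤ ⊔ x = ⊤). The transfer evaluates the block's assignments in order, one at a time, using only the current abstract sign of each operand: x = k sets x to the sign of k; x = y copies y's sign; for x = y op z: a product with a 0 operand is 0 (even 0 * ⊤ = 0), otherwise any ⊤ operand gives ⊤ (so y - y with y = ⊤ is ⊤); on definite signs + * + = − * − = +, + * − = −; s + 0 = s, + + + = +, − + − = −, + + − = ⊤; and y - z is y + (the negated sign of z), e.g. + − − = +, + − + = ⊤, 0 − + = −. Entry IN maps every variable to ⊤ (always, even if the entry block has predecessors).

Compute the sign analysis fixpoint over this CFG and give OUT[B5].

Answer: {a: -, b: +, c: ⊤, d: ⊤, e: -, f: ⊤}

Derivation:
Converged values:
  B0: | IN=(all ⊤) | OUT={e:-; rest ⊤}
  B1: | IN={e:-; rest ⊤} | OUT={a:-, e:-; rest ⊤}
  B2: | IN={a:-, e:-; rest ⊤} | OUT={a:-, b:-, e:-; rest ⊤}
  B3: | IN={a:-, b:-, e:-; rest ⊤} | OUT={a:-, b:-, e:-; rest ⊤}
  B4: | IN={a:-, b:-, e:-; rest ⊤} | OUT={a:-, b:-, d:-, e:-; rest ⊤}
  B5: | IN={a:-, e:-; rest ⊤} | OUT={a:-, b:+, e:-; rest ⊤}
  B6: | IN={a:-, e:-; rest ⊤} | OUT={a:-, e:0; rest ⊤}

Merge at B5: IN[B5] = OUT[B1] ⊔ OUT[B4] = {a: -, b: ⊤, c: ⊤, d: ⊤, e: -, f: ⊤}
Applying B5's transfer function to that IN value gives OUT[B5] (row B5 above).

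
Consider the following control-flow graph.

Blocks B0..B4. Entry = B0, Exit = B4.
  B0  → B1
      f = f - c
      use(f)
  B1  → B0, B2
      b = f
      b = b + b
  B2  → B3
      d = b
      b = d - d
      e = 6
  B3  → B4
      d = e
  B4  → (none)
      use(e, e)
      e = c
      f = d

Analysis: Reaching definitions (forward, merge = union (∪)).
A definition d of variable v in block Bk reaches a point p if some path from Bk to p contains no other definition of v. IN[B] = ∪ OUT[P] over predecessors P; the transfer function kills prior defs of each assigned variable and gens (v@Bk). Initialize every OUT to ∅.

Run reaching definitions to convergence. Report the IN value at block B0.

Per-block solution:
  B0: | IN={b@B1, f@B0} | OUT={b@B1, f@B0}
  B1: | IN={b@B1, f@B0} | OUT={b@B1, f@B0}
  B2: | IN={b@B1, f@B0} | OUT={b@B2, d@B2, e@B2, f@B0}
  B3: | IN={b@B2, d@B2, e@B2, f@B0} | OUT={b@B2, d@B3, e@B2, f@B0}
  B4: | IN={b@B2, d@B3, e@B2, f@B0} | OUT={b@B2, d@B3, e@B4, f@B4}

Merge at B0 (entry node, so the boundary value {} is joined with the incoming edge(s)): IN[B0] = {} ⊔ OUT[B1] = {b@B1, f@B0}

Answer: {b@B1, f@B0}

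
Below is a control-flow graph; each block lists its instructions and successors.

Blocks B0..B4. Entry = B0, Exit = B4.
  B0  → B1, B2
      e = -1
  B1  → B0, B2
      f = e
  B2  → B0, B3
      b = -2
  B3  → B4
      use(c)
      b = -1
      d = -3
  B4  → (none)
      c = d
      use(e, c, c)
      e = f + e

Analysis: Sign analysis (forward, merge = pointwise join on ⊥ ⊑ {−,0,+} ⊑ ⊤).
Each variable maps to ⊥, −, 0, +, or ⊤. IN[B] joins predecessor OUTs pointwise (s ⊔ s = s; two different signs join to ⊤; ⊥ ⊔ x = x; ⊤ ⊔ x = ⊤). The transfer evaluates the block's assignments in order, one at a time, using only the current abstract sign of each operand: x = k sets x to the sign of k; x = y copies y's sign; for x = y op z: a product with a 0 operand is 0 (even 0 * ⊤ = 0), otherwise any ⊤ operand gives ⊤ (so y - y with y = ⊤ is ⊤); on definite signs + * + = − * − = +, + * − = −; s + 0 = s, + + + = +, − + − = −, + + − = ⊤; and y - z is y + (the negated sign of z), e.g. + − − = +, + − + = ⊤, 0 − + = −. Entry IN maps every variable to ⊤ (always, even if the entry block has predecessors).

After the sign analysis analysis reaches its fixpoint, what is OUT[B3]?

Fixpoint table:
  B0: | IN=(all ⊤) | OUT={e:-; rest ⊤}
  B1: | IN={e:-; rest ⊤} | OUT={e:-, f:-; rest ⊤}
  B2: | IN={e:-; rest ⊤} | OUT={b:-, e:-; rest ⊤}
  B3: | IN={b:-, e:-; rest ⊤} | OUT={b:-, d:-, e:-; rest ⊤}
  B4: | IN={b:-, d:-, e:-; rest ⊤} | OUT={b:-, c:-, d:-; rest ⊤}

Merge at B3: IN[B3] = OUT[B2] = {a: ⊤, b: -, c: ⊤, d: ⊤, e: -, f: ⊤}
Applying B3's transfer function to that IN value gives OUT[B3] (row B3 above).

Answer: {a: ⊤, b: -, c: ⊤, d: -, e: -, f: ⊤}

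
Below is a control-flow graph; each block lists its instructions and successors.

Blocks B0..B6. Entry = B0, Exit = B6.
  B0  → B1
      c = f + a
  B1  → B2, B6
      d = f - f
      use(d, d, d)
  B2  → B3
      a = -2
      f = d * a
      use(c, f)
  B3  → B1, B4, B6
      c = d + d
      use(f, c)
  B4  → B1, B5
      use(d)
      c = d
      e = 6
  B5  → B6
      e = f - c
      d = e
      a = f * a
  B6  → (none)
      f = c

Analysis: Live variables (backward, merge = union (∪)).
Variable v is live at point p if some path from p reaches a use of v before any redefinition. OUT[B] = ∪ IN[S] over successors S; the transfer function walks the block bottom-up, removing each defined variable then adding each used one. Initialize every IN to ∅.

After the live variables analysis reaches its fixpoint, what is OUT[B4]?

Converged values:
  B0:  IN={a, f}  OUT={c, f}
  B1:  IN={c, f}  OUT={c, d}
  B2:  IN={c, d}  OUT={a, d, f}
  B3:  IN={a, d, f}  OUT={a, c, d, f}
  B4:  IN={a, d, f}  OUT={a, c, f}
  B5:  IN={a, c, f}  OUT={c}
  B6:  IN={c}  OUT={}

Merge at B4: OUT[B4] = IN[B1] ⊔ IN[B5] = {a, c, f}

Answer: {a, c, f}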